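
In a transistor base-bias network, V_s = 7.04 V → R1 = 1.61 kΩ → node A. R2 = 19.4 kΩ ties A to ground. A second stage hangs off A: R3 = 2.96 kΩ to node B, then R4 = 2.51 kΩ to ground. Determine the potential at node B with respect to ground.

The second stage (R3 + R4 = 5.470 kΩ) loads node A in parallel with R2.
R2 ‖ (R3+R4) = 4.267 kΩ.
So V_A = 7.04 × 0.7260 = 5.111 V.
Then the unloaded second divider: V_B = V_A × R4/(R3+R4) = 5.111 × 0.4589 = 2.345 V.

V_B ≈ 2.35 V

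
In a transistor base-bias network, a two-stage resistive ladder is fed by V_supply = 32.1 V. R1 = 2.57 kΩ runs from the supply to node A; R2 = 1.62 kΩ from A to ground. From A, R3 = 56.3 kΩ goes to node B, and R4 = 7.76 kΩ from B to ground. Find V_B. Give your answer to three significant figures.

V_B ≈ 1.48 V

The second stage (R3 + R4 = 64.06 kΩ) loads node A in parallel with R2.
R2 ‖ (R3+R4) = 1.580 kΩ.
V_A = 32.1 × 1.580/(2.57 + 1.580) = 12.22 V.
V_B = V_A × 0.1211 = 1.480 V.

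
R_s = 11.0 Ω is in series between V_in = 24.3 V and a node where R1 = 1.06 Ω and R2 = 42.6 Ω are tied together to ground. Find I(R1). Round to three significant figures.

I ≈ 1.97 A

Combine the parallel branches: R_p = (1/1.06 + 1/42.6)⁻¹ = 1.034 Ω.
V_A by voltage divider: V_A = 24.3 × 1.034/(11.0 + 1.034) = 2.088 V.
Branch current I = V_A/R1 = 2.088/1.06 = 1.970 A.
(Check via current divider: I_total = 2.019 A; share G_k/ΣG = 0.9757 → same result.)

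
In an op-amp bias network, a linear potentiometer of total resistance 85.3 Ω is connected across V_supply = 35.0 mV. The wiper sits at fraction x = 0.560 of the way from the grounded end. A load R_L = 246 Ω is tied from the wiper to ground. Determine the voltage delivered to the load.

The pot divides into 37.53 Ω above the wiper and 47.77 Ω below.
Lower segment in parallel with the load: 47.77 ‖ 246 = 40.00 Ω.
V_out = 35.0 × 40.00/(37.53 + 40.00) = 18.06 mV.

V_out ≈ 18.1 mV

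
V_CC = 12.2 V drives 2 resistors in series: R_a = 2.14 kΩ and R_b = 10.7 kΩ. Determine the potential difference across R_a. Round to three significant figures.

V ≈ 2.03 V

Total series resistance ΣR = 2.14 + 10.7 = 12.84 kΩ.
Voltage divider: V = V_CC · (2.140 / 12.84) = 12.2 × 0.1667 = 2.033 V.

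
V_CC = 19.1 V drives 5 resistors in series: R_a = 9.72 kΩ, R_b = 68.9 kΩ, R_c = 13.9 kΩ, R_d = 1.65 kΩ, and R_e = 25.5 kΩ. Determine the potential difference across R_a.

Total series resistance ΣR = 9.72 + 68.9 + 13.9 + 1.65 + 25.5 = 119.7 kΩ.
Voltage divider: V = V_CC · (9.720 / 119.7) = 19.1 × 0.08122 = 1.551 V.

V ≈ 1.55 V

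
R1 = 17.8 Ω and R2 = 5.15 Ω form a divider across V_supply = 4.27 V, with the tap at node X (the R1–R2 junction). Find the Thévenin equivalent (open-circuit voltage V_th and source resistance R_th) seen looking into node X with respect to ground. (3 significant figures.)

V_th ≈ 0.958 V, R_th ≈ 3.99 Ω

V_th is the unloaded tap voltage: V_supply · R2/(R1+R2) = 4.27 × 0.2244 = 0.9582 V.
Looking into X with the source shorted: R_th = R1·R2/(R1+R2) = 17.80 × 5.15/22.95 = 3.994 Ω.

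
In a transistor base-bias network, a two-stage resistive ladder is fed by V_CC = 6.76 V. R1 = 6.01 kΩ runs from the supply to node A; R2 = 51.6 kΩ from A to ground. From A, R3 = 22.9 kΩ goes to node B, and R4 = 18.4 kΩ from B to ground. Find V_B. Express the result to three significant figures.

V_B ≈ 2.39 V

The second stage (R3 + R4 = 41.30 kΩ) loads node A in parallel with R2.
Effective lower resistance at A: R2 ‖ 41.30 = 22.94 kΩ.
V_A = 6.76 × 22.94/(6.01 + 22.94) = 5.357 V.
Stage 2 is unloaded, so V_B = V_A · R4/(R3+R4) = 5.357 × 18.4/41.30 = 2.386 V.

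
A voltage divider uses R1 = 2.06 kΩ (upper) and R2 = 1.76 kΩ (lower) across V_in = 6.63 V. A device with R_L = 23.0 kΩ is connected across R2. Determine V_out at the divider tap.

The load sits in parallel with R2, giving an effective lower resistance R2' = R2·R_L/(R2+R_L) = 1.635 kΩ.
Voltage divider with the loaded lower leg: V_out = 6.63 × 1.635/(2.06 + 1.635) = 6.63 × 0.4425 = 2.934 V.

V_out ≈ 2.93 V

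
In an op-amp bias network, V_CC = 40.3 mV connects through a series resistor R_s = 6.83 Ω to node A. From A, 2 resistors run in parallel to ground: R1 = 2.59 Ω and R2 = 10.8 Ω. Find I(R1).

Equivalent of the parallel group: R_p = 2.089 Ω.
V_A by voltage divider: V_A = 40.3 × 2.089/(6.83 + 2.089) = 9.439 mV.
I(R1) = V_A / R1 = 9.439/2.59 = 3.644 mA.
(Equivalently: I_total = 4.518 mA, then current-divider fraction G_k/ΣG = 0.8066.)

I ≈ 3.64 mA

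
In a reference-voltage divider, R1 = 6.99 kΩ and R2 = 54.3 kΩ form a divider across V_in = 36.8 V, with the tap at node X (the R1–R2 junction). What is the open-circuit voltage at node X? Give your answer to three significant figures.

V_th is the unloaded tap voltage: V_in · R2/(R1+R2) = 36.8 × 0.8860 = 32.60 V.

V_th ≈ 32.6 V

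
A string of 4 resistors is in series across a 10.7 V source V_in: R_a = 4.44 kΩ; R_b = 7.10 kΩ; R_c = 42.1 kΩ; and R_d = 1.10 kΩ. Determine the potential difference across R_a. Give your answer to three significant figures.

Series total: ΣR = 4.44 + 7.10 + 42.1 + 1.10 = 54.74 kΩ.
By the voltage-divider rule, V = 10.7 × 4.440/54.74 = 0.8679 V.

V ≈ 0.868 V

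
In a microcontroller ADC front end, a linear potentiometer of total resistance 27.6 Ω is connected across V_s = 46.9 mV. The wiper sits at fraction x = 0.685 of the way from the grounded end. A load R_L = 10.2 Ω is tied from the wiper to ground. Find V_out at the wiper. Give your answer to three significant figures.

Split the track: R_lower = x·R_p = 18.91 Ω, R_upper = (1−x)·R_p = 8.694 Ω.
(x·R_p) ‖ R_L = 6.625 Ω.
V_out = 46.9 × 6.625/(8.694 + 6.625) = 20.28 mV.
(Unloaded: V_out = x·V_s = 32.1 mV.)

V_out ≈ 20.3 mV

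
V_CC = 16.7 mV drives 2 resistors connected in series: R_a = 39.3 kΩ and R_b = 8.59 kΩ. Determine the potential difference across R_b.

ΣR = 39.3 + 8.59 = 47.89 kΩ.
V = V_CC · R/ΣR = 16.7 × 0.1794 = 2.995 mV.

V ≈ 3.00 mV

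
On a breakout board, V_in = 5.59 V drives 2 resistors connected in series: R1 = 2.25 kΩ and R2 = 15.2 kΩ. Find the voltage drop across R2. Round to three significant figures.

V ≈ 4.87 V

Series total: ΣR = 2.25 + 15.2 = 17.45 kΩ.
By the voltage-divider rule, V = 5.59 × 15.20/17.45 = 4.869 V.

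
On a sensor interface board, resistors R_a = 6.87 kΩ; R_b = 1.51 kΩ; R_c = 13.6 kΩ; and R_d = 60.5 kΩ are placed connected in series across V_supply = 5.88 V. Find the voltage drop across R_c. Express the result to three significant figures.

V ≈ 0.970 V

Series total: ΣR = 6.87 + 1.51 + 13.6 + 60.5 = 82.48 kΩ.
Voltage divider: V = V_supply · (13.60 / 82.48) = 5.88 × 0.1649 = 0.9695 V.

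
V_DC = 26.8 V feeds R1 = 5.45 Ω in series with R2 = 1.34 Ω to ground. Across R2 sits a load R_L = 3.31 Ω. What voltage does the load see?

R2 ‖ R_L = (1.34 × 3.31)/(1.34 + 3.31) = 0.9538 Ω.
Voltage divider with the loaded lower leg: V_out = 26.8 × 0.9538/(5.45 + 0.9538) = 26.8 × 0.1489 = 3.992 V.

V_out ≈ 3.99 V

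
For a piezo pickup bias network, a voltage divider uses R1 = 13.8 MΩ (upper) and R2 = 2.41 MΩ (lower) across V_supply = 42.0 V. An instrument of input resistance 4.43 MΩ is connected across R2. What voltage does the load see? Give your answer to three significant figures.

R2 ‖ R_L = (2.41 × 4.43)/(2.41 + 4.43) = 1.561 MΩ.
Now apply the divider: V_out = 42.0 × 0.1016 = 4.268 V.
(Unloaded it would be 6.24 V; the load pulls it down.)

V_out ≈ 4.27 V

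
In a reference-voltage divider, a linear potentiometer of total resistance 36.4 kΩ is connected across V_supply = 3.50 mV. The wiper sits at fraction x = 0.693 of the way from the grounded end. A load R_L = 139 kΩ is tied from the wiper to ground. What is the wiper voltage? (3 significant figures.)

V_out ≈ 2.30 mV

Lower segment x·R_p = 25.23 kΩ; upper segment (1−x)·R_p = 11.17 kΩ.
R_L loads the lower segment: effective lower R = 21.35 kΩ.
V_out = 3.50 × 21.35/(11.17 + 21.35) = 2.297 mV.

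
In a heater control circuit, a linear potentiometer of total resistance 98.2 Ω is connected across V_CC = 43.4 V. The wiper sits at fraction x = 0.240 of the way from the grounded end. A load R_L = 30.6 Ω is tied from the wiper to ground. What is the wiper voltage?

V_out ≈ 6.57 V

Lower segment x·R_p = 23.57 Ω; upper segment (1−x)·R_p = 74.63 Ω.
(x·R_p) ‖ R_L = 13.31 Ω.
Then V_out = V_CC · 13.31/(74.63 + 13.31) = 6.570 V.
(Unloaded: V_out = x·V_CC = 10.4 V.)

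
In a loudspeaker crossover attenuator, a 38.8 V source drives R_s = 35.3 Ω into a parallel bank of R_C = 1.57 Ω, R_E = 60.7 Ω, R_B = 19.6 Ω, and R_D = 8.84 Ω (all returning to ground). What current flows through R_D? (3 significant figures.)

Parallel bank: R_p = 1/(1/1.57 + 1/60.7 + 1/19.6 + 1/8.84) = 1.223 Ω.
V_A = 38.8 × 1.223/36.52 = 1.299 V.
I(R_D) = V_A / R_D = 1.299/8.84 = 0.1470 A.
(Equivalently: I_total = 1.062 A, then current-divider fraction G_k/ΣG = 0.1384.)

I ≈ 0.147 A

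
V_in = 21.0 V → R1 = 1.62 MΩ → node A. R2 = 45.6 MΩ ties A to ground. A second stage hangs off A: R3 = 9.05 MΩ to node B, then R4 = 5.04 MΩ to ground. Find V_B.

V_B ≈ 6.53 V

The second stage (R3 + R4 = 14.09 MΩ) loads node A in parallel with R2.
Effective lower resistance at A: R2 ‖ 14.09 = 10.76 MΩ.
First divider: V_A = V_in · 10.76/(1.62 + 10.76) = 18.25 V.
V_B = V_A × 0.3577 = 6.529 V.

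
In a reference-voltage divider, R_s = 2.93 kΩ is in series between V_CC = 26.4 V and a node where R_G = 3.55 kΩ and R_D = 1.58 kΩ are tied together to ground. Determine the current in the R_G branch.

I ≈ 2.02 mA

Parallel bank: R_p = 1/(1/3.55 + 1/1.58) = 1.093 kΩ.
V_A = 26.4 × 1.093/4.023 = 7.174 V.
I(R_G) = V_A / R_G = 7.174/3.55 = 2.021 mA.
(Equivalently: I_total = 6.562 mA, then current-divider fraction G_k/ΣG = 0.3080.)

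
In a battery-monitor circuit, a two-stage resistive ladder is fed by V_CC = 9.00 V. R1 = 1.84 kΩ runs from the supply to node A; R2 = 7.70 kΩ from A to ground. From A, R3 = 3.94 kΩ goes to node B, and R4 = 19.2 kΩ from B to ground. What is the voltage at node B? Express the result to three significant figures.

V_B ≈ 5.66 V

The second stage (R3 + R4 = 23.14 kΩ) loads node A in parallel with R2.
R2 ‖ (R3+R4) = 5.777 kΩ.
First divider: V_A = V_CC · 5.777/(1.84 + 5.777) = 6.826 V.
Stage 2 is unloaded, so V_B = V_A · R4/(R3+R4) = 6.826 × 19.2/23.14 = 5.664 V.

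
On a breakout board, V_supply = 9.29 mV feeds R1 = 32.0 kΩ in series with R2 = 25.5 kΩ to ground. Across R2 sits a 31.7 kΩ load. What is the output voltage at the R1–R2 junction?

R2 ‖ R_L = (25.5 × 31.7)/(25.5 + 31.7) = 14.13 kΩ.
Voltage divider with the loaded lower leg: V_out = 9.29 × 14.13/(32.0 + 14.13) = 9.29 × 0.3063 = 2.846 mV.
(Unloaded it would be 4.12 mV; the load pulls it down.)

V_out ≈ 2.85 mV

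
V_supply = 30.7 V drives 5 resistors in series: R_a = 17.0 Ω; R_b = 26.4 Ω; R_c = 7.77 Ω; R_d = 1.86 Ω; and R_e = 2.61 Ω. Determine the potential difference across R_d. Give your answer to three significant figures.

ΣR = 17.0 + 26.4 + 7.77 + 1.86 + 2.61 = 55.64 Ω.
V = V_supply · R/ΣR = 30.7 × 0.03343 = 1.026 V.

V ≈ 1.03 V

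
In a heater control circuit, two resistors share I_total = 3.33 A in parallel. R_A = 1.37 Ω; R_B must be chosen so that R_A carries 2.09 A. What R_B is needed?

R_B ≈ 2.31 Ω

In a two-way split, I_A/I_total = R_B/(R_A + R_B).
With f = 0.6276, R_B = R_A · f/(1−f) = 1.37 × 1.685 = 2.309 Ω.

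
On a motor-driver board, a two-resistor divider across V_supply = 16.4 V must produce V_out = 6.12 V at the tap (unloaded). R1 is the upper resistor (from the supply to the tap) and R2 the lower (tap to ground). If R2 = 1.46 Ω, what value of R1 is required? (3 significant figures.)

V_out/V_supply = R2/(R1+R2) = 0.3732.
So R1 = R2 · (V_supply/V_out − 1) = 1.46 × (16.4/6.12 − 1) = 1.46 × 1.680 = 2.452 Ω.

R1 ≈ 2.45 Ω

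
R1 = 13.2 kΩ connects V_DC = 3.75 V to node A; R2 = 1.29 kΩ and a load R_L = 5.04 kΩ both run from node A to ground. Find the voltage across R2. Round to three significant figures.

V_out ≈ 0.271 V

The load sits in parallel with R2, giving an effective lower resistance R2' = R2·R_L/(R2+R_L) = 1.027 kΩ.
Voltage divider with the loaded lower leg: V_out = 3.75 × 1.027/(13.2 + 1.027) = 3.75 × 0.07219 = 0.2707 V.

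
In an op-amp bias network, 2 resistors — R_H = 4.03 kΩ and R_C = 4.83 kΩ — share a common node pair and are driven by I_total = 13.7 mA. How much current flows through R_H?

I ≈ 7.47 mA

With just two branches, the current splits inversely with resistance.
So I = 13.7 × 4.83/8.860 = 7.469 mA.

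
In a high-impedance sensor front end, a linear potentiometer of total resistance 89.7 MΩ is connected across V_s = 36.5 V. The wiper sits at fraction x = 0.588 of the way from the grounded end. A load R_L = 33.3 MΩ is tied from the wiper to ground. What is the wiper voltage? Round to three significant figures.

V_out ≈ 13.0 V

Lower segment x·R_p = 52.74 MΩ; upper segment (1−x)·R_p = 36.96 MΩ.
(x·R_p) ‖ R_L = 20.41 MΩ.
V_out = 36.5 × 20.41/(36.96 + 20.41) = 12.99 V.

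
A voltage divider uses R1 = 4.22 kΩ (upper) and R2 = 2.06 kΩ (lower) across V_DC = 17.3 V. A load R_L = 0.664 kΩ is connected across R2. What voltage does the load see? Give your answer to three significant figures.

V_out ≈ 1.84 V

The load sits in parallel with R2, giving an effective lower resistance R2' = R2·R_L/(R2+R_L) = 0.5021 kΩ.
Voltage divider with the loaded lower leg: V_out = 17.3 × 0.5021/(4.22 + 0.5021) = 17.3 × 0.1063 = 1.840 V.
(Unloaded it would be 5.67 V; the load pulls it down.)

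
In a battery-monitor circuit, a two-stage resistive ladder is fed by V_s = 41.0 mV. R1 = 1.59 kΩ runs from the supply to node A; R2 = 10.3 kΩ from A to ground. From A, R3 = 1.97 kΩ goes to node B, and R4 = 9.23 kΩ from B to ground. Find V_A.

V_A ≈ 31.6 mV

Node A sees R2 in parallel with the series input of stage 2, R3 + R4 = 11.20 kΩ.
Effective lower resistance at A: R2 ‖ 11.20 = 5.366 kΩ.
V_A = 41.0 × 5.366/(1.59 + 5.366) = 31.63 mV.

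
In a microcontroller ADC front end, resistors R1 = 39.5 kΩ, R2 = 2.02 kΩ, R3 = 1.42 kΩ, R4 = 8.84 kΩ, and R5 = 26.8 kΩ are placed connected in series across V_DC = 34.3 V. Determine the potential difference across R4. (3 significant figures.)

V ≈ 3.86 V

Total series resistance ΣR = 39.5 + 2.02 + 1.42 + 8.84 + 26.8 = 78.58 kΩ.
By the voltage-divider rule, V = 34.3 × 8.840/78.58 = 3.859 V.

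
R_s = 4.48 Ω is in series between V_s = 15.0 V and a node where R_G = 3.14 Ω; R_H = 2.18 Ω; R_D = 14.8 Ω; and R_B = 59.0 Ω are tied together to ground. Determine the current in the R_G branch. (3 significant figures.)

I ≈ 0.983 A

Combine the parallel branches: R_p = (1/3.14 + 1/2.18 + 1/14.8 + 1/59.0)⁻¹ = 1.160 Ω.
Node voltage V_A = V_s · R_p/(R_s + R_p) = 15.0 × 0.2057 = 3.086 V.
Branch current I = V_A/R_G = 3.086/3.14 = 0.9828 A.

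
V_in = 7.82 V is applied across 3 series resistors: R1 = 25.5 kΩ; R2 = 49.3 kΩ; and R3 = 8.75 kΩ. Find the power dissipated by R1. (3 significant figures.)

P ≈ 0.223 mW

ΣR = 83.55 kΩ → I = 7.82/83.55 = 0.09360 mA.
P(R1) = I²·R1 = (0.09360)² × 25.5 = 0.2234 mW.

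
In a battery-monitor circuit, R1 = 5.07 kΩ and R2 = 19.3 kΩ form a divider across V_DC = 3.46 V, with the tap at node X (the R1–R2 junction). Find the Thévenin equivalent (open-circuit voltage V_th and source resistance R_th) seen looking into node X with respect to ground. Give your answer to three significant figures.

V_th is the unloaded tap voltage: V_DC · R2/(R1+R2) = 3.46 × 0.7920 = 2.740 V.
Zeroing V_DC shorts the top of R1 to ground, so R_th = R1 ‖ R2 = 4.015 kΩ.

V_th ≈ 2.74 V, R_th ≈ 4.02 kΩ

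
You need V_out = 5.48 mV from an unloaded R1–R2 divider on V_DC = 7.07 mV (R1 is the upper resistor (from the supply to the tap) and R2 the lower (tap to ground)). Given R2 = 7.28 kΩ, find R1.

R1 ≈ 2.11 kΩ

V_out/V_DC = R2/(R1+R2) = 0.7751.
Rearranging, R1 = R2·(1−k)/k = 7.28 × 0.2901 = 2.112 kΩ.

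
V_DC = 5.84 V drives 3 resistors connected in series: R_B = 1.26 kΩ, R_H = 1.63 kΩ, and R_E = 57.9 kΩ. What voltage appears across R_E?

Series total: ΣR = 1.26 + 1.63 + 57.9 = 60.79 kΩ.
V = V_DC · R/ΣR = 5.84 × 0.9525 = 5.562 V.

V ≈ 5.56 V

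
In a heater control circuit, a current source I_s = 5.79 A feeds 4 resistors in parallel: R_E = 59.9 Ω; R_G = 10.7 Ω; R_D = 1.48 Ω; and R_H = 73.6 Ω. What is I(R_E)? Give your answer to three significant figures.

ΣG = 1/59.9 + 1/10.7 + 1/1.48 + 1/73.6 = 0.7994.
Current divider: I(R_E) = I_s · G_k/ΣG = 5.79 × (0.01669/0.7994) = 5.79 × 0.02088 = 0.1209 A.

I ≈ 0.121 A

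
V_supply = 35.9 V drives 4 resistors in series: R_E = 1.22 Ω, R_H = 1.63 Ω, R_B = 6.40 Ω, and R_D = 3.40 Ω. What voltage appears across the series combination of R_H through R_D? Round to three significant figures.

V ≈ 32.4 V

Total series resistance ΣR = 1.22 + 1.63 + 6.40 + 3.40 = 12.65 Ω.
R_{R_H..R_D} = 1.63 + 6.40 + 3.40 = 11.43 Ω.
Voltage divider: V = V_supply · (11.43 / 12.65) = 35.9 × 0.9036 = 32.44 V.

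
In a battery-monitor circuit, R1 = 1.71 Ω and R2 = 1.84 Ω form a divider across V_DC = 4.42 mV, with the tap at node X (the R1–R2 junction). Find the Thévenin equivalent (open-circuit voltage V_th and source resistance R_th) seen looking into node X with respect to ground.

V_th ≈ 2.29 mV, R_th ≈ 0.886 Ω

Open-circuit (no load on X): V_th = V_DC · R2/(R1 + R2) = 4.42 × 1.84/(1.710 + 1.84) = 2.291 mV.
Zeroing V_DC shorts the top of R1 to ground, so R_th = R1 ‖ R2 = 0.8863 Ω.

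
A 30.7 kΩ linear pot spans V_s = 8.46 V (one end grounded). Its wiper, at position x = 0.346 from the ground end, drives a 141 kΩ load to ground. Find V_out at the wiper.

V_out ≈ 2.79 V

Lower segment x·R_p = 10.62 kΩ; upper segment (1−x)·R_p = 20.08 kΩ.
R_L loads the lower segment: effective lower R = 9.878 kΩ.
Then V_out = V_s · 9.878/(20.08 + 9.878) = 2.790 V.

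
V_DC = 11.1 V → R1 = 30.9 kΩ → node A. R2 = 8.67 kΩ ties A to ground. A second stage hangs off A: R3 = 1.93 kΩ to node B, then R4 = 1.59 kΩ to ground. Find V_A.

Looking into the second stage from A: R3 + R4 = 3.520 kΩ appears in parallel with R2.
R2 ‖ (R3+R4) = 2.504 kΩ.
V_A = 11.1 × 2.504/(30.9 + 2.504) = 0.8319 V.

V_A ≈ 0.832 V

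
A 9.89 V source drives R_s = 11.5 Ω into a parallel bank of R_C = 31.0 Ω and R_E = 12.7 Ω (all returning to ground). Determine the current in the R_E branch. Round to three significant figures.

Parallel bank: R_p = 1/(1/31.0 + 1/12.7) = 9.009 Ω.
V_A by voltage divider: V_A = 9.89 × 9.009/(11.5 + 9.009) = 4.344 V.
I(R_E) = V_A / R_E = 4.344/12.7 = 0.3421 A.

I ≈ 0.342 A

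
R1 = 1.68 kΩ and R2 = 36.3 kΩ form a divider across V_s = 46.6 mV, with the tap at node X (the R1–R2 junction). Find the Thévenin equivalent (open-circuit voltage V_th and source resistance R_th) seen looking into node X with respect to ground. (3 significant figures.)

V_th ≈ 44.5 mV, R_th ≈ 1.61 kΩ

Open-circuit (no load on X): V_th = V_s · R2/(R1 + R2) = 46.6 × 36.3/(1.680 + 36.3) = 44.54 mV.
Zeroing V_s shorts the top of R1 to ground, so R_th = R1 ‖ R2 = 1.606 kΩ.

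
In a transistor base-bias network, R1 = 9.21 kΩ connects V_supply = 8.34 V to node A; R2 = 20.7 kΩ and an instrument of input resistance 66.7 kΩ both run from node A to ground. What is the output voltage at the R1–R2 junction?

The load sits in parallel with R2, giving an effective lower resistance R2' = R2·R_L/(R2+R_L) = 15.80 kΩ.
Then V_out = V_supply · R2'/(R1 + R2') = 8.34 × 15.80/25.01 = 5.268 V.

V_out ≈ 5.27 V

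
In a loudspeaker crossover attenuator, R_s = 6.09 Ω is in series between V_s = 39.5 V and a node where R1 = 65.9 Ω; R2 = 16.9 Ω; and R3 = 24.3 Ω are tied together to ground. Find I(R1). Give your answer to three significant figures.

I ≈ 0.352 A

Equivalent of the parallel group: R_p = 8.658 Ω.
Node voltage V_A = V_s · R_p/(R_s + R_p) = 39.5 × 0.5871 = 23.19 V.
I(R1) = V_A / R1 = 23.19/65.9 = 0.3519 A.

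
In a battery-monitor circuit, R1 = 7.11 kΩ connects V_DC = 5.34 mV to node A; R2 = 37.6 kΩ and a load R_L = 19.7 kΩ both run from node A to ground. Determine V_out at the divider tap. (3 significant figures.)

R2 ‖ R_L = (37.6 × 19.7)/(37.6 + 19.7) = 12.93 kΩ.
Voltage divider with the loaded lower leg: V_out = 5.34 × 12.93/(7.11 + 12.93) = 5.34 × 0.6452 = 3.445 mV.

V_out ≈ 3.45 mV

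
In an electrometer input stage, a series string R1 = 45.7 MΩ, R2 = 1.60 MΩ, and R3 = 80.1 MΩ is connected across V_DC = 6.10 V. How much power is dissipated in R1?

Series current I = V_DC/ΣR = 6.10/127.4 = 0.04788 µA.
P(R1) = I²·R1 = (0.04788)² × 45.7 = 0.1048 µW.

P ≈ 0.105 µW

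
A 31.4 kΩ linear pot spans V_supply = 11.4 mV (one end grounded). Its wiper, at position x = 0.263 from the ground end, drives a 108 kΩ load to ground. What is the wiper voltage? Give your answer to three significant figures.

V_out ≈ 2.84 mV

The pot divides into 23.14 kΩ above the wiper and 8.258 kΩ below.
R_L loads the lower segment: effective lower R = 7.672 kΩ.
Loaded-divider output: V_out = 11.4 × 0.2490 = 2.838 mV.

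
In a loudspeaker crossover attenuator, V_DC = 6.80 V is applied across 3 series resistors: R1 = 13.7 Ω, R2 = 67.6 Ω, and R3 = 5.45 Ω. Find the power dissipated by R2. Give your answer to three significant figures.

P ≈ 0.415 W

The common current is I = 6.80/86.75 = 0.07839 A.
P = I²R = 0.006144 × 67.6 = 0.4154 W.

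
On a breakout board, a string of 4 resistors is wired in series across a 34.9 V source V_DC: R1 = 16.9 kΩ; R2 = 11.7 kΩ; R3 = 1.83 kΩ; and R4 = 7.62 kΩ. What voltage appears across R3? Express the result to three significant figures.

V ≈ 1.68 V

ΣR = 16.9 + 11.7 + 1.83 + 7.62 = 38.05 kΩ.
Voltage divider: V = V_DC · (1.830 / 38.05) = 34.9 × 0.04809 = 1.679 V.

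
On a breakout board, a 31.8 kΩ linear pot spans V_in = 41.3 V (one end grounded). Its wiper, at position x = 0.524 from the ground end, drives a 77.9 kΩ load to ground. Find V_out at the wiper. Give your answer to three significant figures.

V_out ≈ 19.6 V

Lower segment x·R_p = 16.66 kΩ; upper segment (1−x)·R_p = 15.14 kΩ.
R_L loads the lower segment: effective lower R = 13.73 kΩ.
Then V_out = V_in · 13.73/(15.14 + 13.73) = 19.64 V.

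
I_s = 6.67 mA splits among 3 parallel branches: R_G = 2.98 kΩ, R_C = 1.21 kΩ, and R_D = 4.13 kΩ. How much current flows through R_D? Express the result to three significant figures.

Total conductance ΣG = 1/2.98 + 1/1.21 + 1/4.13 = 1.404 (units of 1/kΩ).
Current divider: I(R_D) = I_s · G_k/ΣG = 6.67 × (0.2421/1.404) = 6.67 × 0.1724 = 1.150 mA.

I ≈ 1.15 mA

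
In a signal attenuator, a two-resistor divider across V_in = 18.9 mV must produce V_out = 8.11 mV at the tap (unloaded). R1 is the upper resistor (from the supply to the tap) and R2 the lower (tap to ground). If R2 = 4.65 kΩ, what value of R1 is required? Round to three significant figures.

Required fraction k = V_out/V_in = 0.4291.
Rearranging, R1 = R2·(1−k)/k = 4.65 × 1.330 = 6.187 kΩ.

R1 ≈ 6.19 kΩ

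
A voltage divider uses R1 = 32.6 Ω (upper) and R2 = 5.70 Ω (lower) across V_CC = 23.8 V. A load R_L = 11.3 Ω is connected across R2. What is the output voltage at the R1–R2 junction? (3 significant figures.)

R2 ‖ R_L = (5.70 × 11.3)/(5.70 + 11.3) = 3.789 Ω.
Voltage divider with the loaded lower leg: V_out = 23.8 × 3.789/(32.6 + 3.789) = 23.8 × 0.1041 = 2.478 V.

V_out ≈ 2.48 V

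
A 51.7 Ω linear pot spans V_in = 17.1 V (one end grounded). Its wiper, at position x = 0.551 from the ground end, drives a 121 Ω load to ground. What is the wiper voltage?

V_out ≈ 8.52 V

Split the track: R_lower = x·R_p = 28.49 Ω, R_upper = (1−x)·R_p = 23.21 Ω.
(x·R_p) ‖ R_L = 23.06 Ω.
Loaded-divider output: V_out = 17.1 × 0.4983 = 8.521 V.
(Unloaded: V_out = x·V_in = 9.42 V.)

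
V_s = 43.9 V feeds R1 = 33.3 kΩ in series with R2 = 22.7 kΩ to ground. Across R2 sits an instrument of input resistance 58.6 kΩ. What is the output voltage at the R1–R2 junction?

R2 ‖ R_L = (22.7 × 58.6)/(22.7 + 58.6) = 16.36 kΩ.
Then V_out = V_s · R2'/(R1 + R2') = 43.9 × 16.36/49.66 = 14.46 V.

V_out ≈ 14.5 V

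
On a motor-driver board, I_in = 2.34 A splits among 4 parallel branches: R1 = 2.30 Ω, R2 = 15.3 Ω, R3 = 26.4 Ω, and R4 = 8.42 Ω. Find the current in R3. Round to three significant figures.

I ≈ 0.135 A

Conductances: ΣG = 1/2.30 + 1/15.3 + 1/26.4 + 1/8.42 = 0.6568 (1/Ω).
Current divider: I(R3) = I_in · G_k/ΣG = 2.34 × (0.03788/0.6568) = 2.34 × 0.05767 = 0.1350 A.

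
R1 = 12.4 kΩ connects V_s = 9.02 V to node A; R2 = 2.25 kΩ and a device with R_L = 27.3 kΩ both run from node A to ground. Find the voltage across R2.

First combine the lower leg with the load: R2 ‖ R_L = 2.079 kΩ.
Now apply the divider: V_out = 9.02 × 0.1436 = 1.295 V.
(Unloaded it would be 1.39 V; the load pulls it down.)

V_out ≈ 1.29 V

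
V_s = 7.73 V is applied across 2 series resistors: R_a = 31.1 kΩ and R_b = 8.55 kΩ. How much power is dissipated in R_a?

P ≈ 1.18 mW

ΣR = 39.65 kΩ → I = 7.73/39.65 = 0.1950 mA.
P(R_a) = I²·R_a = (0.1950)² × 31.1 = 1.182 mW.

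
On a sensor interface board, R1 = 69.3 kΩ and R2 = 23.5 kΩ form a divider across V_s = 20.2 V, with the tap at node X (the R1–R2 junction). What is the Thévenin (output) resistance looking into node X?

Looking into X with the source shorted: R_th = R1·R2/(R1+R2) = 69.30 × 23.5/92.80 = 17.55 kΩ.

R_th ≈ 17.5 kΩ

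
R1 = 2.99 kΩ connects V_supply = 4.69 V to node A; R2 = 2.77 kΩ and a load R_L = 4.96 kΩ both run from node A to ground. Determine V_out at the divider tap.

V_out ≈ 1.75 V

First combine the lower leg with the load: R2 ‖ R_L = 1.777 kΩ.
Voltage divider with the loaded lower leg: V_out = 4.69 × 1.777/(2.99 + 1.777) = 4.69 × 0.3728 = 1.749 V.
(Unloaded it would be 2.26 V; the load pulls it down.)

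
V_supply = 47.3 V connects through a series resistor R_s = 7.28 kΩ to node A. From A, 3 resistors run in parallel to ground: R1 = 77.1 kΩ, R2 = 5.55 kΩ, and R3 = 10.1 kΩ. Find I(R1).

Parallel bank: R_p = 1/(1/77.1 + 1/5.55 + 1/10.1) = 3.423 kΩ.
V_A by voltage divider: V_A = 47.3 × 3.423/(7.28 + 3.423) = 15.13 V.
Branch current I = V_A/R1 = 15.13/77.1 = 0.1962 mA.

I ≈ 0.196 mA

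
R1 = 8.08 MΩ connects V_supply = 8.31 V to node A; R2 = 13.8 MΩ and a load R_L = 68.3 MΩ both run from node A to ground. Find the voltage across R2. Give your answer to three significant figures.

The load sits in parallel with R2, giving an effective lower resistance R2' = R2·R_L/(R2+R_L) = 11.48 MΩ.
Then V_out = V_supply · R2'/(R1 + R2') = 8.31 × 11.48/19.56 = 4.877 V.

V_out ≈ 4.88 V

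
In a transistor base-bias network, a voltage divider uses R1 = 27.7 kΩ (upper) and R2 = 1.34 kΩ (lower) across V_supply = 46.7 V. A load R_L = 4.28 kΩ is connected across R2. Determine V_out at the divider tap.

V_out ≈ 1.66 V

The load sits in parallel with R2, giving an effective lower resistance R2' = R2·R_L/(R2+R_L) = 1.020 kΩ.
Voltage divider with the loaded lower leg: V_out = 46.7 × 1.020/(27.7 + 1.020) = 46.7 × 0.03553 = 1.659 V.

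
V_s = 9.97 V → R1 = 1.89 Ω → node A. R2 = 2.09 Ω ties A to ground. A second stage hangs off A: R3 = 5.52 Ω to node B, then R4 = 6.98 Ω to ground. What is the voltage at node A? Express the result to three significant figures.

The second stage (R3 + R4 = 12.50 Ω) loads node A in parallel with R2.
R2 ‖ (R3+R4) = 1.791 Ω.
V_A = 9.97 × 1.791/(1.89 + 1.791) = 4.850 V.

V_A ≈ 4.85 V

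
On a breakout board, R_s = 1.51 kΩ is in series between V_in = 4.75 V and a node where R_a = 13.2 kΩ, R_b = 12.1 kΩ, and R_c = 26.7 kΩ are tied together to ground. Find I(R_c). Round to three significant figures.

Parallel bank: R_p = 1/(1/13.2 + 1/12.1 + 1/26.7) = 5.106 kΩ.
Node voltage V_A = V_in · R_p/(R_s + R_p) = 4.75 × 0.7718 = 3.666 V.
Branch current I = V_A/R_c = 3.666/26.7 = 0.1373 mA.
(Equivalently: I_total = 0.7180 mA, then current-divider fraction G_k/ΣG = 0.1912.)

I ≈ 0.137 mA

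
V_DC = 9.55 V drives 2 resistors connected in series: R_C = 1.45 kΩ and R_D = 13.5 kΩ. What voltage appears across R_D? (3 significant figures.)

ΣR = 1.45 + 13.5 = 14.95 kΩ.
V = V_DC · R/ΣR = 9.55 × 0.9030 = 8.624 V.

V ≈ 8.62 V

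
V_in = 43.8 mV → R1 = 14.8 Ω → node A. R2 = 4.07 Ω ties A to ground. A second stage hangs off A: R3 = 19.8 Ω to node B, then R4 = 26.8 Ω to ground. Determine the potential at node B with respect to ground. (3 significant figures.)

Looking into the second stage from A: R3 + R4 = 46.60 Ω appears in parallel with R2.
R2 ‖ (R3+R4) = 3.743 Ω.
V_A = 43.8 × 3.743/(14.8 + 3.743) = 8.841 mV.
V_B = V_A × 0.5751 = 5.085 mV.

V_B ≈ 5.08 mV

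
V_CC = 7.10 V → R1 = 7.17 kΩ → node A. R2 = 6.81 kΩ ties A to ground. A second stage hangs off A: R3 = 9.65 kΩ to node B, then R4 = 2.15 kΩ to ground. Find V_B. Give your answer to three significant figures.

Looking into the second stage from A: R3 + R4 = 11.80 kΩ appears in parallel with R2.
Effective lower resistance at A: R2 ‖ 11.80 = 4.318 kΩ.
So V_A = 7.10 × 0.3759 = 2.669 V.
Then the unloaded second divider: V_B = V_A × R4/(R3+R4) = 2.669 × 0.1822 = 0.4862 V.

V_B ≈ 0.486 V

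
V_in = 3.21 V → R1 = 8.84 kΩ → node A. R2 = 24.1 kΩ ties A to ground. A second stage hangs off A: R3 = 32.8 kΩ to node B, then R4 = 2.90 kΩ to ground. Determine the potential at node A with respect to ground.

Node A sees R2 in parallel with the series input of stage 2, R3 + R4 = 35.70 kΩ.
R2 ‖ (R3+R4) = 14.39 kΩ.
V_A = 3.21 × 14.39/(8.84 + 14.39) = 1.988 V.

V_A ≈ 1.99 V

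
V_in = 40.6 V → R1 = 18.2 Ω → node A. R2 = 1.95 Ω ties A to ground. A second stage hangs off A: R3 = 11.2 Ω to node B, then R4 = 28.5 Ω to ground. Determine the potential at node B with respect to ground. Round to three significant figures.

The second stage (R3 + R4 = 39.70 Ω) loads node A in parallel with R2.
Effective lower resistance at A: R2 ‖ 39.70 = 1.859 Ω.
First divider: V_A = V_in · 1.859/(18.2 + 1.859) = 3.762 V.
Stage 2 is unloaded, so V_B = V_A · R4/(R3+R4) = 3.762 × 28.5/39.70 = 2.701 V.

V_B ≈ 2.70 V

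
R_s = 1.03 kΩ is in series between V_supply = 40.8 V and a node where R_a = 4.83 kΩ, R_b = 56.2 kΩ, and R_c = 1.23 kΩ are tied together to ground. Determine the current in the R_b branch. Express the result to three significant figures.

I ≈ 0.351 mA

Parallel bank: R_p = 1/(1/4.83 + 1/56.2 + 1/1.23) = 0.9635 kΩ.
V_A = 40.8 × 0.9635/1.994 = 19.72 V.
Branch current I = V_A/R_b = 19.72/56.2 = 0.3509 mA.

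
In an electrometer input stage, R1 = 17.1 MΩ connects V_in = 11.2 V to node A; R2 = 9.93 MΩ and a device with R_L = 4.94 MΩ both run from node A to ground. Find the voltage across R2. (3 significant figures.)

The load sits in parallel with R2, giving an effective lower resistance R2' = R2·R_L/(R2+R_L) = 3.299 MΩ.
Voltage divider with the loaded lower leg: V_out = 11.2 × 3.299/(17.1 + 3.299) = 11.2 × 0.1617 = 1.811 V.

V_out ≈ 1.81 V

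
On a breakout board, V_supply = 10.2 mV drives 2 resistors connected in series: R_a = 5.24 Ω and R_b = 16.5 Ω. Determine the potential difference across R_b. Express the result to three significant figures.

V ≈ 7.74 mV

Series total: ΣR = 5.24 + 16.5 = 21.74 Ω.
Voltage divider: V = V_supply · (16.50 / 21.74) = 10.2 × 0.7590 = 7.741 mV.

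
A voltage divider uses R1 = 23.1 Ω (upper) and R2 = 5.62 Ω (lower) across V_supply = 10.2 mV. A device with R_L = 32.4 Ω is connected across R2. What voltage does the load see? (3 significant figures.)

First combine the lower leg with the load: R2 ‖ R_L = 4.789 Ω.
Now apply the divider: V_out = 10.2 × 0.1717 = 1.752 mV.
(Unloaded it would be 2.00 mV; the load pulls it down.)

V_out ≈ 1.75 mV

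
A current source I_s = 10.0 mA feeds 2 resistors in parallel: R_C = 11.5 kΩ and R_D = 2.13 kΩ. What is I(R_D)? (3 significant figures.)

For two parallel branches, I_k = I_s · (other R)/(sum of R).
I(R_D) = 10.0 × 11.5/(11.5 + 2.13) = 10.0 × 0.8437 = 8.437 mA.

I ≈ 8.44 mA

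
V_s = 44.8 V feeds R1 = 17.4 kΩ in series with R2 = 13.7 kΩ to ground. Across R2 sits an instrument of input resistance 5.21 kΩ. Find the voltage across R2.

First combine the lower leg with the load: R2 ‖ R_L = 3.775 kΩ.
Voltage divider with the loaded lower leg: V_out = 44.8 × 3.775/(17.4 + 3.775) = 44.8 × 0.1783 = 7.986 V.

V_out ≈ 7.99 V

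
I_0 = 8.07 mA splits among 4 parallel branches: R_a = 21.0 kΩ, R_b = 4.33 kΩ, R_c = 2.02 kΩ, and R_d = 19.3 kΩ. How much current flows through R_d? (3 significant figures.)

I ≈ 0.507 mA

Conductances: ΣG = 1/21.0 + 1/4.33 + 1/2.02 + 1/19.3 = 0.8254 (1/kΩ).
Current divider: I(R_d) = I_0 · G_k/ΣG = 8.07 × (0.05181/0.8254) = 8.07 × 0.06277 = 0.5066 mA.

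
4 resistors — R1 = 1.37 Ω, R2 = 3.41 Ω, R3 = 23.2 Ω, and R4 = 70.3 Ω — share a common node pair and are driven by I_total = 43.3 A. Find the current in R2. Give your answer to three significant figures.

Conductances: ΣG = 1/1.37 + 1/3.41 + 1/23.2 + 1/70.3 = 1.081 (1/Ω).
Current divider: I(R2) = I_total · G_k/ΣG = 43.3 × (0.2933/1.081) = 43.3 × 0.2714 = 11.75 A.

I ≈ 11.8 A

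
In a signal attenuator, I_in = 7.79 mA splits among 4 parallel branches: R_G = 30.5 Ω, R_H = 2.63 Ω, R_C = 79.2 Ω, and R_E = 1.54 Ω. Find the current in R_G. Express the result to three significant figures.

I ≈ 0.238 mA

Conductances: ΣG = 1/30.5 + 1/2.63 + 1/79.2 + 1/1.54 = 1.075 (1/Ω).
R_G takes the fraction G_k/ΣG = 0.03279/1.075 = 0.03050, so I = 7.79 × 0.03050 = 0.2376 mA.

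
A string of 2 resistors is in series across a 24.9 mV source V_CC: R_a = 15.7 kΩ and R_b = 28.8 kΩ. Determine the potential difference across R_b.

Series total: ΣR = 15.7 + 28.8 = 44.50 kΩ.
By the voltage-divider rule, V = 24.9 × 28.80/44.50 = 16.12 mV.

V ≈ 16.1 mV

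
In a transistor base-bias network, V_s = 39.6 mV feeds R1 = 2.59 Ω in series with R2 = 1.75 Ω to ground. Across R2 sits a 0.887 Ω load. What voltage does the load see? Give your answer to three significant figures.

First combine the lower leg with the load: R2 ‖ R_L = 0.5886 Ω.
Voltage divider with the loaded lower leg: V_out = 39.6 × 0.5886/(2.59 + 0.5886) = 39.6 × 0.1852 = 7.333 mV.

V_out ≈ 7.33 mV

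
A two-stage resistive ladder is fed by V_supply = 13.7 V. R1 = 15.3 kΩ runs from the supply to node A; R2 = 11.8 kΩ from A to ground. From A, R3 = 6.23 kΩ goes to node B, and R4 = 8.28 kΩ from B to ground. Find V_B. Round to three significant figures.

V_B ≈ 2.33 V

Looking into the second stage from A: R3 + R4 = 14.51 kΩ appears in parallel with R2.
Effective lower resistance at A: R2 ‖ 14.51 = 6.508 kΩ.
First divider: V_A = V_supply · 6.508/(15.3 + 6.508) = 4.088 V.
V_B = V_A × 0.5706 = 2.333 V.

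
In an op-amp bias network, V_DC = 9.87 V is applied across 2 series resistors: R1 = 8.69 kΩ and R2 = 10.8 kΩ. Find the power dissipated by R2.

P ≈ 2.77 mW

Series current I = V_DC/ΣR = 9.87/19.49 = 0.5064 mA.
V(R2) = I·R = 5.469 V; P = V·I = 5.469 × 0.5064 = 2.770 mW.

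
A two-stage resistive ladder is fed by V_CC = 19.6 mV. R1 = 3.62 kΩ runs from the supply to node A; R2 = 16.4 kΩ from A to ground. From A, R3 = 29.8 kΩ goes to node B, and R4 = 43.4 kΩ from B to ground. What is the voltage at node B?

Looking into the second stage from A: R3 + R4 = 73.20 kΩ appears in parallel with R2.
R2 ‖ (R3+R4) = 13.40 kΩ.
So V_A = 19.6 × 0.7873 = 15.43 mV.
Then the unloaded second divider: V_B = V_A × R4/(R3+R4) = 15.43 × 0.5929 = 9.149 mV.

V_B ≈ 9.15 mV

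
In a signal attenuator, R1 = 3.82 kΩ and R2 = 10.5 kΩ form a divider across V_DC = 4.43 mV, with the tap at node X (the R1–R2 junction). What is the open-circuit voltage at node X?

V_th ≈ 3.25 mV

Open-circuit (no load on X): V_th = V_DC · R2/(R1 + R2) = 4.43 × 10.5/(3.820 + 10.5) = 3.248 mV.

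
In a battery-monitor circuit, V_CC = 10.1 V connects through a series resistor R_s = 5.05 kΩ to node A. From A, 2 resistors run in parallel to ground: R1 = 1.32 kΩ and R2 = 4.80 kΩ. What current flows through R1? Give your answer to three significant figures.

I ≈ 1.30 mA

Parallel bank: R_p = 1/(1/1.32 + 1/4.80) = 1.035 kΩ.
V_A = 10.1 × 1.035/6.085 = 1.718 V.
I(R1) = V_A / R1 = 1.718/1.32 = 1.302 mA.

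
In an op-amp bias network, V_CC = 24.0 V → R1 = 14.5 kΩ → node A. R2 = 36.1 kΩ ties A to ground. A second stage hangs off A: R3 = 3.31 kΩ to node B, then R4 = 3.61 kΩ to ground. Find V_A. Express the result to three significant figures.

Looking into the second stage from A: R3 + R4 = 6.920 kΩ appears in parallel with R2.
Effective lower resistance at A: R2 ‖ 6.920 = 5.807 kΩ.
So V_A = 24.0 × 0.2860 = 6.863 V.

V_A ≈ 6.86 V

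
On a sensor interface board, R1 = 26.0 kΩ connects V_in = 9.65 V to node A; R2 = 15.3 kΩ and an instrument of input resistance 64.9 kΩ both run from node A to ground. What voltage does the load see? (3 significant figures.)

The load sits in parallel with R2, giving an effective lower resistance R2' = R2·R_L/(R2+R_L) = 12.38 kΩ.
Now apply the divider: V_out = 9.65 × 0.3226 = 3.113 V.

V_out ≈ 3.11 V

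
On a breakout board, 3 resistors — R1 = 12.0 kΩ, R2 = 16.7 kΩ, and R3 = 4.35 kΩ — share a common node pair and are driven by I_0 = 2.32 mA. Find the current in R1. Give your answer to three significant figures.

I ≈ 0.518 mA

ΣG = 1/12.0 + 1/16.7 + 1/4.35 = 0.3731.
By the current-divider rule, I = I_0 · G_k/ΣG = 2.32 × 0.2234 = 0.5182 mA.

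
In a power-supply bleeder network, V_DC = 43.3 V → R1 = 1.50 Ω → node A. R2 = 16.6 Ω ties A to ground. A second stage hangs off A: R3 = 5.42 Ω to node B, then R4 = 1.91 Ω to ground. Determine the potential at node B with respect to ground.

V_B ≈ 8.71 V

The second stage (R3 + R4 = 7.330 Ω) loads node A in parallel with R2.
R2 ‖ (R3+R4) = 5.085 Ω.
V_A = 43.3 × 5.085/(1.50 + 5.085) = 33.44 V.
Then the unloaded second divider: V_B = V_A × R4/(R3+R4) = 33.44 × 0.2606 = 8.713 V.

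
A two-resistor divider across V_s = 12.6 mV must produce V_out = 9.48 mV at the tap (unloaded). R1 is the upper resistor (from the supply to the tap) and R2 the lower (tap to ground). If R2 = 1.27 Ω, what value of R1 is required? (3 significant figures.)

R1 ≈ 0.418 Ω

Required fraction k = V_out/V_s = 0.7524.
R1 = R2·(1/k − 1) = 1.27 × 0.3291 = 0.4180 Ω.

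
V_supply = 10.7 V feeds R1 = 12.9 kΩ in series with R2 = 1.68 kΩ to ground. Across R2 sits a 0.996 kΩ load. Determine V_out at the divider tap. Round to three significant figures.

V_out ≈ 0.495 V

The load sits in parallel with R2, giving an effective lower resistance R2' = R2·R_L/(R2+R_L) = 0.6253 kΩ.
Now apply the divider: V_out = 10.7 × 0.04623 = 0.4947 V.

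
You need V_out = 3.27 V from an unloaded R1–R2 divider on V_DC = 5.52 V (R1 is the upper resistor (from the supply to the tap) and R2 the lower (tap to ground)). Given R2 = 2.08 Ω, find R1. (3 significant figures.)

R1 ≈ 1.43 Ω

Required fraction k = V_out/V_DC = 0.5924.
R1 = R2·(1/k − 1) = 2.08 × 0.6881 = 1.431 Ω.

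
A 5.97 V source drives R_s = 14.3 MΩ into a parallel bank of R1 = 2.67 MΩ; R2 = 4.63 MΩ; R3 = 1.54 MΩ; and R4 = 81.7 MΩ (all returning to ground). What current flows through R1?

I ≈ 0.118 µA

Combine the parallel branches: R_p = (1/2.67 + 1/4.63 + 1/1.54 + 1/81.7)⁻¹ = 0.7987 MΩ.
Node voltage V_A = V_DC · R_p/(R_s + R_p) = 5.97 × 0.05290 = 0.3158 V.
I(R1) = V_A / R1 = 0.3158/2.67 = 0.1183 µA.
(Equivalently: I_total = 0.3954 µA, then current-divider fraction G_k/ΣG = 0.2991.)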